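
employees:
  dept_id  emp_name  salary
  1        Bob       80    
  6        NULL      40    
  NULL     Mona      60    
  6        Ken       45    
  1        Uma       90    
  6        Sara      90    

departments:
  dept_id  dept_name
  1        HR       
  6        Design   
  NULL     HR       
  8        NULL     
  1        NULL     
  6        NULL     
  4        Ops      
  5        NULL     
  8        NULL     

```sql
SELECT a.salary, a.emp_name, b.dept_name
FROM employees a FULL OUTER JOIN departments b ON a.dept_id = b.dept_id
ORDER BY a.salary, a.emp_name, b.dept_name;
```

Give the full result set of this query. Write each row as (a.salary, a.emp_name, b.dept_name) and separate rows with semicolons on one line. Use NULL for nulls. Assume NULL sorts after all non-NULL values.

(40, NULL, Design); (40, NULL, NULL); (45, Ken, Design); (45, Ken, NULL); (60, Mona, NULL); (80, Bob, HR); (80, Bob, NULL); (90, Sara, Design); (90, Sara, NULL); (90, Uma, HR); (90, Uma, NULL); (NULL, NULL, HR); (NULL, NULL, Ops); (NULL, NULL, NULL); (NULL, NULL, NULL); (NULL, NULL, NULL)

FULL OUTER JOIN keeps every row from both sides; unmatched rows get NULL for the other side's columns.
Matching on a.dept_id = b.dept_id. A NULL in a compared column never satisfies the condition.
Matched pairs: 10; unmatched a rows kept: 1; unmatched b rows kept: 5.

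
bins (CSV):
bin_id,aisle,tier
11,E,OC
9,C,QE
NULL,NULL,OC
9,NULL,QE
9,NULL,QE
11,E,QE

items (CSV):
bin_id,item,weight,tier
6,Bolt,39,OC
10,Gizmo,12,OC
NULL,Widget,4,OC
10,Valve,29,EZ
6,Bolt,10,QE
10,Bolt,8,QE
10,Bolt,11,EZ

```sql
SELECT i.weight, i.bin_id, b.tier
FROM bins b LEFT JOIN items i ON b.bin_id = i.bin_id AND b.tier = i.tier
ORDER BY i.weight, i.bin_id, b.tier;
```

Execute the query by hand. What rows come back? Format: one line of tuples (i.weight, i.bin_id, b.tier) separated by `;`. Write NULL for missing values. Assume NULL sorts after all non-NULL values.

(NULL, NULL, OC); (NULL, NULL, OC); (NULL, NULL, QE); (NULL, NULL, QE); (NULL, NULL, QE); (NULL, NULL, QE)

LEFT JOIN keeps every row from `bins`; unmatched rows get NULL for `items`'s columns.
Matching on b.bin_id = i.bin_id AND b.tier = i.tier. A NULL in a compared column never satisfies the condition.
- b (bin_id=11, tier=OC) has no partner → padded with NULL.
- b (bin_id=9, tier=QE) has no partner → padded with NULL.
- b (bin_id=NULL, tier=OC) has no partner → padded with NULL.
- b (bin_id=9, tier=QE) has no partner → padded with NULL.
- b (bin_id=9, tier=QE) has no partner → padded with NULL.
- b (bin_id=11, tier=QE) has no partner → padded with NULL.
After projecting and ordering:
i.weight | i.bin_id | b.tier
NULL | NULL | OC
NULL | NULL | OC
NULL | NULL | QE
NULL | NULL | QE
NULL | NULL | QE
NULL | NULL | QE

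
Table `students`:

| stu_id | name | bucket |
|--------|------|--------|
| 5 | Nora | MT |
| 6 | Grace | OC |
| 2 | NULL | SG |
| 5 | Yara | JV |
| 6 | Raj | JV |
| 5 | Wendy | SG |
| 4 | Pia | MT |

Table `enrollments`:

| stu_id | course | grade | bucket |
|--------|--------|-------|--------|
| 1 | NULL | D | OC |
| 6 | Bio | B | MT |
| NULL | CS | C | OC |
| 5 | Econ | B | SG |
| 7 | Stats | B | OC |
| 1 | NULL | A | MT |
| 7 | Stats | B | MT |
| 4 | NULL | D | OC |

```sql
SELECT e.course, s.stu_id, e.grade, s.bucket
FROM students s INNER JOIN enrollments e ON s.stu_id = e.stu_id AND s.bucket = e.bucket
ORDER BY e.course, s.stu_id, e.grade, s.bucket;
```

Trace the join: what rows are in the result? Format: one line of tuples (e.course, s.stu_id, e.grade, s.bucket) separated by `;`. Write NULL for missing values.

(Econ, 5, B, SG)

INNER JOIN keeps only pairs where the ON condition holds.
Matching on s.stu_id = e.stu_id AND s.bucket = e.bucket. A NULL in a compared column never satisfies the condition.
- stu_id=5, bucket=MT: no matching e row, dropped.
- stu_id=6, bucket=OC: no matching e row, dropped.
- stu_id=2, bucket=SG: no matching e row, dropped.
- stu_id=5, bucket=JV: no matching e row, dropped.
- stu_id=6, bucket=JV: no matching e row, dropped.
- stu_id=5, bucket=SG: 1 matching e row(s), so 1 row(s) emitted.
- stu_id=4, bucket=MT: no matching e row, dropped.
After projecting and ordering:
e.course | s.stu_id | e.grade | s.bucket
Econ | 5 | B | SG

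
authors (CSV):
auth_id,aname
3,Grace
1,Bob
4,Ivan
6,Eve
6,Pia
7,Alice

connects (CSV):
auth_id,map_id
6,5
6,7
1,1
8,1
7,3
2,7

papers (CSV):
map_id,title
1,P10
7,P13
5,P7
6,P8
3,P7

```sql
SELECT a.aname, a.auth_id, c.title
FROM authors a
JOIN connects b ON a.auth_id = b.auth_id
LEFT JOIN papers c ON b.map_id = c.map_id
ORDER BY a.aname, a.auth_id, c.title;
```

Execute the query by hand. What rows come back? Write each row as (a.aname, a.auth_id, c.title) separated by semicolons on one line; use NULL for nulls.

(Alice, 7, P7); (Bob, 1, P10); (Eve, 6, P13); (Eve, 6, P7); (Pia, 6, P13); (Pia, 6, P7)

Step 1 — a INNER JOIN b on auth_id → 6 row(s).
Then LEFT JOIN `papers c` on map_id: each of those 6 rows is kept; rows whose b.map_id has no match in c get NULL for c's columns.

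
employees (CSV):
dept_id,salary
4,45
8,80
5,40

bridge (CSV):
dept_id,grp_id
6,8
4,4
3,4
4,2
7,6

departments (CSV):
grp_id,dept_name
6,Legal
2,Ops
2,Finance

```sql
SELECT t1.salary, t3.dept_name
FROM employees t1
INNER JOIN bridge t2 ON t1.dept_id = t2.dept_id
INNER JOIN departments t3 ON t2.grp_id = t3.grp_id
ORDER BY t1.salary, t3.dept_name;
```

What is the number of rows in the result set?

2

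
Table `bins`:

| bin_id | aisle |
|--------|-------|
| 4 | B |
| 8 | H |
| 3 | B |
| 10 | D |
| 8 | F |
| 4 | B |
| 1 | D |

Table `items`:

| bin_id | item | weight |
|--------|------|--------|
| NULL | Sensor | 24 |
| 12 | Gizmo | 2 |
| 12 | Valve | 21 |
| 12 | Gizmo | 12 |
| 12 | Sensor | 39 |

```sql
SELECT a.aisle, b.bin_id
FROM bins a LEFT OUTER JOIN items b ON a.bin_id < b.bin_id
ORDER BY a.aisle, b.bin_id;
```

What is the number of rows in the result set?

LEFT JOIN keeps every row from `bins`; unmatched rows get NULL for `items`'s columns.
Matching on a.bin_id < b.bin_id. A NULL in a compared column never satisfies the condition.
Matched pairs: 28; unmatched a rows kept: 0.
Total: 28 rows.

28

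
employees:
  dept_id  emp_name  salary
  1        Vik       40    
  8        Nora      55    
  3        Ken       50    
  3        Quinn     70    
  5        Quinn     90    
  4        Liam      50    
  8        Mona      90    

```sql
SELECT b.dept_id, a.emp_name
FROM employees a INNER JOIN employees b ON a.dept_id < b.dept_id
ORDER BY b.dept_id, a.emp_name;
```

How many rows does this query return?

19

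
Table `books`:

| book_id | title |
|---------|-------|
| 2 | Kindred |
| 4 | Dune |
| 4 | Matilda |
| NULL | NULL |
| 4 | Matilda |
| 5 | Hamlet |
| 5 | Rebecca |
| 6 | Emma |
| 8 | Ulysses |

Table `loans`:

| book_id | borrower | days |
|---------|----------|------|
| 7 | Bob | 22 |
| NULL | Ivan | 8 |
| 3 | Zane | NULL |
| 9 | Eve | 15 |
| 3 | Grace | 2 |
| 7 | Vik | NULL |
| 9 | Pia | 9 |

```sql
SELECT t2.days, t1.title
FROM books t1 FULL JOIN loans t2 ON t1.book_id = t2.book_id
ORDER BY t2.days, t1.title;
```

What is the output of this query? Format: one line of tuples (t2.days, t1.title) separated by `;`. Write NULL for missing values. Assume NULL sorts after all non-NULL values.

(2, NULL); (8, NULL); (9, NULL); (15, NULL); (22, NULL); (NULL, Dune); (NULL, Emma); (NULL, Hamlet); (NULL, Kindred); (NULL, Matilda); (NULL, Matilda); (NULL, Rebecca); (NULL, Ulysses); (NULL, NULL); (NULL, NULL); (NULL, NULL)

FULL OUTER JOIN keeps every row from both sides; unmatched rows get NULL for the other side's columns.
Matching on t1.book_id = t2.book_id. A NULL in a compared column never satisfies the condition.
Matched pairs: 0; unmatched t1 rows kept: 9; unmatched t2 rows kept: 7.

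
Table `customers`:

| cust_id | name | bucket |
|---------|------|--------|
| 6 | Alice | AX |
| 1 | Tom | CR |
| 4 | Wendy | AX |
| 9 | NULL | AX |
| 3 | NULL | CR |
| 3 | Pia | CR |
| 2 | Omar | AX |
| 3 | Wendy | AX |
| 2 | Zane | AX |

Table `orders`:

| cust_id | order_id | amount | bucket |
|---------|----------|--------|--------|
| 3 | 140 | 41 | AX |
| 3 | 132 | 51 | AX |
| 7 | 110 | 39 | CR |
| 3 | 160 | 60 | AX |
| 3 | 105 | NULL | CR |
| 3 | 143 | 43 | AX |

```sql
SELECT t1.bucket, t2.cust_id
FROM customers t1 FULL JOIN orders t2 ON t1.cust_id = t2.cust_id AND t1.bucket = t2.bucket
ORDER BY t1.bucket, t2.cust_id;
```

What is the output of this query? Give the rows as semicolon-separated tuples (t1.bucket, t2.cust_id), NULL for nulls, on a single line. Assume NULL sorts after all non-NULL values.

FULL OUTER JOIN keeps every row from both sides; unmatched rows get NULL for the other side's columns.
Matching on t1.cust_id = t2.cust_id AND t1.bucket = t2.bucket.
- cust_id=6, bucket=AX: no t2 row matches, row kept with t2 columns NULL.
- cust_id=1, bucket=CR: no t2 row matches, row kept with t2 columns NULL.
- cust_id=4, bucket=AX: no t2 row matches, row kept with t2 columns NULL.
- cust_id=9, bucket=AX: no t2 row matches, row kept with t2 columns NULL.
- cust_id=3, bucket=CR: 1 matching t2 row(s), so 1 row(s) emitted.
- cust_id=3, bucket=CR: 1 matching t2 row(s), so 1 row(s) emitted.
- cust_id=2, bucket=AX: no t2 row matches, row kept with t2 columns NULL.
- cust_id=3, bucket=AX: 4 matching t2 row(s), so 4 row(s) emitted.
- cust_id=2, bucket=AX: no t2 row matches, row kept with t2 columns NULL.
- 1 t2 row(s) had no t1 match → kept, t1 columns NULL.

(AX, 3); (AX, 3); (AX, 3); (AX, 3); (AX, NULL); (AX, NULL); (AX, NULL); (AX, NULL); (AX, NULL); (CR, 3); (CR, 3); (CR, NULL); (NULL, 7)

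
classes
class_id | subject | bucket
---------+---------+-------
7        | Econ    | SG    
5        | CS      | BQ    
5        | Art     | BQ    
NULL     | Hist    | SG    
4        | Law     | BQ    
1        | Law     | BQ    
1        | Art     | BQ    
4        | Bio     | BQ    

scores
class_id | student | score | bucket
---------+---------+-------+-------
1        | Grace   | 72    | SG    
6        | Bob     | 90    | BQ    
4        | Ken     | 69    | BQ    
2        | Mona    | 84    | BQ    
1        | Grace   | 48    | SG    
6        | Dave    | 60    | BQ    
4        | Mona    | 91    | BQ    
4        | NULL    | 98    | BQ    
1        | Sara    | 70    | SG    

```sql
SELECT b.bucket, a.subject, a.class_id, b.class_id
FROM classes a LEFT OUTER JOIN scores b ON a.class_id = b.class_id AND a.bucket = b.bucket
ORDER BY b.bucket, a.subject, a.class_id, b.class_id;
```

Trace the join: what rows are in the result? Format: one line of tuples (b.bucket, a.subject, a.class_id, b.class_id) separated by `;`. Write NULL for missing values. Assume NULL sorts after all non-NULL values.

(BQ, Bio, 4, 4); (BQ, Bio, 4, 4); (BQ, Bio, 4, 4); (BQ, Law, 4, 4); (BQ, Law, 4, 4); (BQ, Law, 4, 4); (NULL, Art, 1, NULL); (NULL, Art, 5, NULL); (NULL, CS, 5, NULL); (NULL, Econ, 7, NULL); (NULL, Hist, NULL, NULL); (NULL, Law, 1, NULL)

LEFT JOIN keeps every row from `classes`; unmatched rows get NULL for `scores`'s columns.
Matching on a.class_id = b.class_id AND a.bucket = b.bucket. A NULL in a compared column never satisfies the condition.
- a row (class_id=7, bucket=SG): no match → kept, b columns NULL.
- a row (class_id=5, bucket=BQ): no match → kept, b columns NULL.
- a row (class_id=5, bucket=BQ): no match → kept, b columns NULL.
- a row (class_id=NULL, bucket=SG): no match → kept, b columns NULL.
- a row (class_id=4, bucket=BQ): matches 3 b row(s) → 3 output row(s).
- a row (class_id=1, bucket=BQ): no match → kept, b columns NULL.
- a row (class_id=1, bucket=BQ): no match → kept, b columns NULL.
- a row (class_id=4, bucket=BQ): matches 3 b row(s) → 3 output row(s).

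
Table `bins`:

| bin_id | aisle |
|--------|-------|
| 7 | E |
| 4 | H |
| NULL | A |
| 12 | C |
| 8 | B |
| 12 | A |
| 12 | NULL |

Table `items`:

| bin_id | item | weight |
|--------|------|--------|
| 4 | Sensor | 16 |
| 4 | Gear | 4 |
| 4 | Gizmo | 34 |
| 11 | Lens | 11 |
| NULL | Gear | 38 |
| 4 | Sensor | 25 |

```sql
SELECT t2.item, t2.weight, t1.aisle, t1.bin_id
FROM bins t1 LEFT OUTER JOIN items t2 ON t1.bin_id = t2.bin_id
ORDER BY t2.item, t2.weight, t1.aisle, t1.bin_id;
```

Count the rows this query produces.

10

LEFT JOIN keeps every row from `bins`; unmatched rows get NULL for `items`'s columns.
Matching on t1.bin_id = t2.bin_id. A NULL in a compared column never satisfies the condition.
- t1[0] bin_id=7 → no match; kept with NULLs on the t2 side.
- t1[1] bin_id=4 → 4 match(es) in t2 → 4 row(s).
- t1[2] bin_id=NULL → no match; kept with NULLs on the t2 side.
- t1[3] bin_id=12 → no match; kept with NULLs on the t2 side.
- t1[4] bin_id=8 → no match; kept with NULLs on the t2 side.
- t1[5] bin_id=12 → no match; kept with NULLs on the t2 side.
- t1[6] bin_id=12 → no match; kept with NULLs on the t2 side.
Total: 4 matched + 6 padded = 10 rows.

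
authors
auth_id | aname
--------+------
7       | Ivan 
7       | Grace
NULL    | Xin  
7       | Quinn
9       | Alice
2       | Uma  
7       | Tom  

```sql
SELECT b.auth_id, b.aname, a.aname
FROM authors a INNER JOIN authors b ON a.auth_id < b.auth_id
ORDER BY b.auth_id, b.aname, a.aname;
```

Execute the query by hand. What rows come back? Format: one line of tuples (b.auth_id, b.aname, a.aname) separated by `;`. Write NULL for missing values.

(7, Grace, Uma); (7, Ivan, Uma); (7, Quinn, Uma); (7, Tom, Uma); (9, Alice, Grace); (9, Alice, Ivan); (9, Alice, Quinn); (9, Alice, Tom); (9, Alice, Uma)

INNER JOIN keeps only pairs where the ON condition holds.
Matching on a.auth_id < b.auth_id. A NULL in a compared column never satisfies the condition.
- a (auth_id=7) pairs with 1 row(s) of b.
- a (auth_id=7) pairs with 1 row(s) of b.
- a (auth_id=NULL) has no partner → excluded.
- a (auth_id=7) pairs with 1 row(s) of b.
- a (auth_id=9) has no partner → excluded.
- a (auth_id=2) pairs with 5 row(s) of b.
- a (auth_id=7) pairs with 1 row(s) of b.
After projecting and ordering:
b.auth_id | b.aname | a.aname
7 | Grace | Uma
7 | Ivan | Uma
7 | Quinn | Uma
7 | Tom | Uma
9 | Alice | Grace
9 | Alice | Ivan
9 | Alice | Quinn
9 | Alice | Tom
9 | Alice | Uma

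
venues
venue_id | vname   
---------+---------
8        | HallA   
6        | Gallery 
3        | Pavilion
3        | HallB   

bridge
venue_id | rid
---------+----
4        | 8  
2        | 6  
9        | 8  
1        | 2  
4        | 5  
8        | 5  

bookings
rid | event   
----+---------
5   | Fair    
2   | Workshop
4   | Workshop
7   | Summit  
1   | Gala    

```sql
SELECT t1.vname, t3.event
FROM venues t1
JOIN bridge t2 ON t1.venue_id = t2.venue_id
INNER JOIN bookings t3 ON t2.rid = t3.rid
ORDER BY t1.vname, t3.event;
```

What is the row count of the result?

1

Evaluate left to right. First `venues t1 INNER JOIN bridge t2` on venue_id: 1 row(s).
Then INNER JOIN `bookings t3` on rid: keep only rows whose t2.rid appears in t3.
Result: 1 row(s).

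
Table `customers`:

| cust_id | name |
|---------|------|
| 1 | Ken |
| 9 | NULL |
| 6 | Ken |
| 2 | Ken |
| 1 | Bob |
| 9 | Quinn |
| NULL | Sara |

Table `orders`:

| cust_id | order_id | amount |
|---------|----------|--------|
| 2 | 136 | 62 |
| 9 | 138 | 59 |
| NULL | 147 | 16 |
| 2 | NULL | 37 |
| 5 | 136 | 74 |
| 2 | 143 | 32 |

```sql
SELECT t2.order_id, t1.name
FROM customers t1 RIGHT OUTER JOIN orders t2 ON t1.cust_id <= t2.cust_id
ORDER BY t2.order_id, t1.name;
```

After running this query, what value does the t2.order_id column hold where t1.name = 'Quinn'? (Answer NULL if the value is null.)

138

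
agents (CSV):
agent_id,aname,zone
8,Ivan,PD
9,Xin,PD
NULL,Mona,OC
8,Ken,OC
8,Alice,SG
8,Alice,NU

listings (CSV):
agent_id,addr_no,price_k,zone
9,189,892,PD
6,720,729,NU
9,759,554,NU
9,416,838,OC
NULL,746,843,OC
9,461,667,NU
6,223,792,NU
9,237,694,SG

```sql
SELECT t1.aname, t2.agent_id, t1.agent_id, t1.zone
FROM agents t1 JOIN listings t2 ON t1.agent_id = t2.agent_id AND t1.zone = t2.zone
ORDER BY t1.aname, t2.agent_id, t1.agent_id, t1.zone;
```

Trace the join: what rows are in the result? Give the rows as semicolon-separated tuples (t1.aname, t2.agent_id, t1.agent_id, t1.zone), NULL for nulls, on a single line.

INNER JOIN keeps only pairs where the ON condition holds.
Matching on t1.agent_id = t2.agent_id AND t1.zone = t2.zone. A NULL in a compared column never satisfies the condition.
Matched pairs: 1.

(Xin, 9, 9, PD)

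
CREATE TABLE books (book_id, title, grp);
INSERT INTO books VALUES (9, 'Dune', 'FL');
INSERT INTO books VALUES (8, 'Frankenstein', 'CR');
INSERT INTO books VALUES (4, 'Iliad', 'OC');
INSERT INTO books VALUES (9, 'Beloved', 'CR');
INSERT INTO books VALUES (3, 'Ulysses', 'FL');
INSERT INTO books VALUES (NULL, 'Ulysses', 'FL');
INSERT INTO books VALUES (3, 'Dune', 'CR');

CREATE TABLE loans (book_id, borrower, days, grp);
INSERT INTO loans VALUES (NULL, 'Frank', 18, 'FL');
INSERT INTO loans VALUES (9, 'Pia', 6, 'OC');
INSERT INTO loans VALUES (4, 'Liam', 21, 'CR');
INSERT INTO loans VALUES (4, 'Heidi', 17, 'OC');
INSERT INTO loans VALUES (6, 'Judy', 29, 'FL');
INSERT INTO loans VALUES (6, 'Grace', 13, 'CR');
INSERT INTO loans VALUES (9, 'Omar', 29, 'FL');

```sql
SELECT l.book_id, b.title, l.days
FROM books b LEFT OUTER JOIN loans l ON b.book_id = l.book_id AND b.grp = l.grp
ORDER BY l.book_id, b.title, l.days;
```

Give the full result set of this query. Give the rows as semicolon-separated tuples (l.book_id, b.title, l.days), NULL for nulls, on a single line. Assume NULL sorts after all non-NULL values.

(4, Iliad, 17); (9, Dune, 29); (NULL, Beloved, NULL); (NULL, Dune, NULL); (NULL, Frankenstein, NULL); (NULL, Ulysses, NULL); (NULL, Ulysses, NULL)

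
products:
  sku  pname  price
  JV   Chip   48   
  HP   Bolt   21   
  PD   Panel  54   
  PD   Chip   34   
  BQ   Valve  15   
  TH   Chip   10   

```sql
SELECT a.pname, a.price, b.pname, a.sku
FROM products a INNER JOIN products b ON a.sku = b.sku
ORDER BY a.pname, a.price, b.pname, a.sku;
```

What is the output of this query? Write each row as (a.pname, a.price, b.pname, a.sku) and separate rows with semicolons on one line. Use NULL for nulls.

(Bolt, 21, Bolt, HP); (Chip, 10, Chip, TH); (Chip, 34, Chip, PD); (Chip, 34, Panel, PD); (Chip, 48, Chip, JV); (Panel, 54, Chip, PD); (Panel, 54, Panel, PD); (Valve, 15, Valve, BQ)

INNER JOIN keeps only pairs where the ON condition holds.
Matching on a.sku = b.sku.
- a row (sku=JV): matches 1 b row(s) → 1 output row(s).
- a row (sku=HP): matches 1 b row(s) → 1 output row(s).
- a row (sku=PD): matches 2 b row(s) → 2 output row(s).
- a row (sku=PD): matches 2 b row(s) → 2 output row(s).
- a row (sku=BQ): matches 1 b row(s) → 1 output row(s).
- a row (sku=TH): matches 1 b row(s) → 1 output row(s).
After projecting and ordering:
a.pname | a.price | b.pname | a.sku
Bolt | 21 | Bolt | HP
Chip | 10 | Chip | TH
Chip | 34 | Chip | PD
Chip | 34 | Panel | PD
Chip | 48 | Chip | JV
Panel | 54 | Chip | PD
Panel | 54 | Panel | PD
Valve | 15 | Valve | BQ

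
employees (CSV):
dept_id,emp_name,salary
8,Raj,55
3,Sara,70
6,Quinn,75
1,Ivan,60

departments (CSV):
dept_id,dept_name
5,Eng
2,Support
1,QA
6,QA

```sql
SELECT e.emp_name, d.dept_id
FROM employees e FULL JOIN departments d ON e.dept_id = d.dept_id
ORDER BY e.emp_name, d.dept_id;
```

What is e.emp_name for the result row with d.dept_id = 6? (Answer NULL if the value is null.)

Quinn

FULL OUTER JOIN keeps every row from both sides; unmatched rows get NULL for the other side's columns.
Matching on e.dept_id = d.dept_id.
Matched pairs: 2; unmatched e rows kept: 2; unmatched d rows kept: 2.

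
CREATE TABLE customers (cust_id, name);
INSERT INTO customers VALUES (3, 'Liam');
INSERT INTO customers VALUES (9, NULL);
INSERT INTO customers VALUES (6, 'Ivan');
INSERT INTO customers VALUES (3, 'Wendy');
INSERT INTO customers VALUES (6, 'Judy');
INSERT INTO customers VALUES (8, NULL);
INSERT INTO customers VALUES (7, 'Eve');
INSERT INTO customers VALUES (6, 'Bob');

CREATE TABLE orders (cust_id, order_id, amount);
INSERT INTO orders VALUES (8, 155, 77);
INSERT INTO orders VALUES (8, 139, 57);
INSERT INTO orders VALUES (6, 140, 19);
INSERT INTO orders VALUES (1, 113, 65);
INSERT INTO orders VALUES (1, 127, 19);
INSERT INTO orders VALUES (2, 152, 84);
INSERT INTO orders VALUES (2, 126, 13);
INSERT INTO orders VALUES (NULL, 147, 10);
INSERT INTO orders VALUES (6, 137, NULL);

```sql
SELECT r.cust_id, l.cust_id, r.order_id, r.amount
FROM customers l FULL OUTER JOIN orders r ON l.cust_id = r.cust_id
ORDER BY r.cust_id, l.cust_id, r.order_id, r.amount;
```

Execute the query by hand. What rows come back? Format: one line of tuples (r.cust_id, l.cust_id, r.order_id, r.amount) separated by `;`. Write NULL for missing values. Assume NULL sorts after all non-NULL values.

(1, NULL, 113, 65); (1, NULL, 127, 19); (2, NULL, 126, 13); (2, NULL, 152, 84); (6, 6, 137, NULL); (6, 6, 137, NULL); (6, 6, 137, NULL); (6, 6, 140, 19); (6, 6, 140, 19); (6, 6, 140, 19); (8, 8, 139, 57); (8, 8, 155, 77); (NULL, 3, NULL, NULL); (NULL, 3, NULL, NULL); (NULL, 7, NULL, NULL); (NULL, 9, NULL, NULL); (NULL, NULL, 147, 10)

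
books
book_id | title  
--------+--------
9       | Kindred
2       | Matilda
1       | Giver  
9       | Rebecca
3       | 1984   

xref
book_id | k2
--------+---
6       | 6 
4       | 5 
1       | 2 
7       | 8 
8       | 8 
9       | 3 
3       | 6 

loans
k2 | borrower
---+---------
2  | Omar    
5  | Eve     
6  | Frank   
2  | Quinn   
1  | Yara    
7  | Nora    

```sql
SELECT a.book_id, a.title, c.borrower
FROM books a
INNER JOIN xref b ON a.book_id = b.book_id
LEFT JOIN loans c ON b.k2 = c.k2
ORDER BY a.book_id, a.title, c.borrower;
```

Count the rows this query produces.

Joins associate left-to-right: books INNER JOIN xref on book_id gives 4 intermediate row(s).
Then LEFT JOIN `loans c` on k2: each of those 4 rows is kept; rows whose b.k2 has no match in c get NULL for c's columns.
Result: 5 row(s).

5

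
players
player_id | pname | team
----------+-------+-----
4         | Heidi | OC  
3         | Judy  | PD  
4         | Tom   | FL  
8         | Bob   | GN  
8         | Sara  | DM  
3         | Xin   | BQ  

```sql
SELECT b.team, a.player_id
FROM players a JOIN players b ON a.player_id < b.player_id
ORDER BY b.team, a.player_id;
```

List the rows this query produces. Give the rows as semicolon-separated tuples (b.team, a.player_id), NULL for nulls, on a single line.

INNER JOIN keeps only pairs where the ON condition holds.
Matching on a.player_id < b.player_id.
- a row (player_id=4): matches 2 b row(s) → 2 output row(s).
- a row (player_id=3): matches 4 b row(s) → 4 output row(s).
- a row (player_id=4): matches 2 b row(s) → 2 output row(s).
- a row (player_id=8): no match → dropped.
- a row (player_id=8): no match → dropped.
- a row (player_id=3): matches 4 b row(s) → 4 output row(s).

(DM, 3); (DM, 3); (DM, 4); (DM, 4); (FL, 3); (FL, 3); (GN, 3); (GN, 3); (GN, 4); (GN, 4); (OC, 3); (OC, 3)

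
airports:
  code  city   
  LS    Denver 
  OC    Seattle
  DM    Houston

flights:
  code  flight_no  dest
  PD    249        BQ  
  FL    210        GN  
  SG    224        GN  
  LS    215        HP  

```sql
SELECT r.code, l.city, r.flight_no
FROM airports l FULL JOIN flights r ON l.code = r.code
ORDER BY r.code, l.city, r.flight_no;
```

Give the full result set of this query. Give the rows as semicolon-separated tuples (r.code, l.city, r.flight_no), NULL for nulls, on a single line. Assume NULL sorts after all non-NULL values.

FULL OUTER JOIN keeps every row from both sides; unmatched rows get NULL for the other side's columns.
Matching on l.code = r.code.
Matched pairs: 1; unmatched l rows kept: 2; unmatched r rows kept: 3.

(FL, NULL, 210); (LS, Denver, 215); (PD, NULL, 249); (SG, NULL, 224); (NULL, Houston, NULL); (NULL, Seattle, NULL)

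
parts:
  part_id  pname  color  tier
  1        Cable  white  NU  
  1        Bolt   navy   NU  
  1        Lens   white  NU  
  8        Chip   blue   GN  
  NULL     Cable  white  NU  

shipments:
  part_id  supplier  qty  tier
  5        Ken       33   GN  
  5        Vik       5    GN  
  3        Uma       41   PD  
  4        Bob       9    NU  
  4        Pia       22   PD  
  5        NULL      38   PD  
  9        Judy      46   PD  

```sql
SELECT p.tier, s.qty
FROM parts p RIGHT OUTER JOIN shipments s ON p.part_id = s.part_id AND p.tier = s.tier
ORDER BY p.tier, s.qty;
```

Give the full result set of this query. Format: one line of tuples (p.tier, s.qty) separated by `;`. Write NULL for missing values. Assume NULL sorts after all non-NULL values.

(NULL, 5); (NULL, 9); (NULL, 22); (NULL, 33); (NULL, 38); (NULL, 41); (NULL, 46)

RIGHT JOIN keeps every row from `shipments`; unmatched rows get NULL for `parts`'s columns.
Matching on p.part_id = s.part_id AND p.tier = s.tier. A NULL in a compared column never satisfies the condition.
- part_id=1, tier=NU: no matching s row.
- part_id=1, tier=NU: no matching s row.
- part_id=1, tier=NU: no matching s row.
- part_id=8, tier=GN: no matching s row.
- part_id=NULL, tier=NU: no matching s row.
- 7 row(s) from s found no p partner → padded with NULL.
After projecting and ordering:
p.tier | s.qty
NULL | 5
NULL | 9
NULL | 22
NULL | 33
NULL | 38
NULL | 41
NULL | 46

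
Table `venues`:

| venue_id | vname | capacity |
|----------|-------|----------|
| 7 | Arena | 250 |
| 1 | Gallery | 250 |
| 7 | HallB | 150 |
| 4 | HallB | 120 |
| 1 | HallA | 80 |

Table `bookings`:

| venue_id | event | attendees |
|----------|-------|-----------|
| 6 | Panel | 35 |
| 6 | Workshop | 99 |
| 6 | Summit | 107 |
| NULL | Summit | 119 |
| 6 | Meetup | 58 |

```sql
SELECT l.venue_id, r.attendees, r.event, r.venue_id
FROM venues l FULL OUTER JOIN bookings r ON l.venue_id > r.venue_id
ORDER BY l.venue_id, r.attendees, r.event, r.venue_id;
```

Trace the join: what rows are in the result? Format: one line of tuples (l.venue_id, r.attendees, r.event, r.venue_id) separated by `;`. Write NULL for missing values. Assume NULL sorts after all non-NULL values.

FULL OUTER JOIN keeps every row from both sides; unmatched rows get NULL for the other side's columns.
Matching on l.venue_id > r.venue_id. A NULL in a compared column never satisfies the condition.
- l (venue_id=7) pairs with 4 row(s) of r.
- l (venue_id=1) has no partner → padded with NULL.
- l (venue_id=7) pairs with 4 row(s) of r.
- l (venue_id=4) has no partner → padded with NULL.
- l (venue_id=1) has no partner → padded with NULL.
- 1 row(s) from r found no l partner → padded with NULL.

(1, NULL, NULL, NULL); (1, NULL, NULL, NULL); (4, NULL, NULL, NULL); (7, 35, Panel, 6); (7, 35, Panel, 6); (7, 58, Meetup, 6); (7, 58, Meetup, 6); (7, 99, Workshop, 6); (7, 99, Workshop, 6); (7, 107, Summit, 6); (7, 107, Summit, 6); (NULL, 119, Summit, NULL)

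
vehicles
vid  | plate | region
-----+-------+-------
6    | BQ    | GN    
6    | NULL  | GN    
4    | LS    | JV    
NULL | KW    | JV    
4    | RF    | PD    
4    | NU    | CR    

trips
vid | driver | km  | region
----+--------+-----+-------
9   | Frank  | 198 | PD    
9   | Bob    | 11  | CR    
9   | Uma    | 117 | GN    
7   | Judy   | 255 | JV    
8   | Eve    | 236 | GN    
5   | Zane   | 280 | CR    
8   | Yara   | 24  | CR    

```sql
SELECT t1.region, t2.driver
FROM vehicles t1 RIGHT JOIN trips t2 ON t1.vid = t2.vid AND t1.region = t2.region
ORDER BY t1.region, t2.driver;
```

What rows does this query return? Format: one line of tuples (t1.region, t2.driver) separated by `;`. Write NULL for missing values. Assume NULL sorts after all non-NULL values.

(NULL, Bob); (NULL, Eve); (NULL, Frank); (NULL, Judy); (NULL, Uma); (NULL, Yara); (NULL, Zane)

RIGHT JOIN keeps every row from `trips`; unmatched rows get NULL for `vehicles`'s columns.
Matching on t1.vid = t2.vid AND t1.region = t2.region. A NULL in a compared column never satisfies the condition.
Matched pairs: 0; unmatched t2 rows kept: 7.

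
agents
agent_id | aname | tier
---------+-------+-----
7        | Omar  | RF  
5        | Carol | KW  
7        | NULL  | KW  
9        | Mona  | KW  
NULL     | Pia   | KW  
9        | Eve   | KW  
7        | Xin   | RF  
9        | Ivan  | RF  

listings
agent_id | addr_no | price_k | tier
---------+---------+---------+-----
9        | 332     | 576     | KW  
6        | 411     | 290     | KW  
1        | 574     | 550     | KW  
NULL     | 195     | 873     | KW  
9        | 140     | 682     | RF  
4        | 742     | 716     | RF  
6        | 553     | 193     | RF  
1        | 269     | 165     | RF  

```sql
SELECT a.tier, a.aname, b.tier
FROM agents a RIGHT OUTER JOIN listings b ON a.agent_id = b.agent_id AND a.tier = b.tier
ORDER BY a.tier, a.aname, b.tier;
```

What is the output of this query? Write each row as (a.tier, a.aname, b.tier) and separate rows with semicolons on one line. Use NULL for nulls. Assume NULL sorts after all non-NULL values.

(KW, Eve, KW); (KW, Mona, KW); (RF, Ivan, RF); (NULL, NULL, KW); (NULL, NULL, KW); (NULL, NULL, KW); (NULL, NULL, RF); (NULL, NULL, RF); (NULL, NULL, RF)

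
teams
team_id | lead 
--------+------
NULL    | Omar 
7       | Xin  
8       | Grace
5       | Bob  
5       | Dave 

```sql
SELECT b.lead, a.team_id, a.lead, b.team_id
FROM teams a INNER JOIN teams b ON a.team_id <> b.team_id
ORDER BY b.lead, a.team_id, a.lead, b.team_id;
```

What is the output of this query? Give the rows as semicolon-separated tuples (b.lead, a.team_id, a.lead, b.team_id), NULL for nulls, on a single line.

INNER JOIN keeps only pairs where the ON condition holds.
Matching on a.team_id <> b.team_id. A NULL in a compared column never satisfies the condition.
- team_id=NULL: no matching b row, dropped.
- team_id=7: 3 matching b row(s), so 3 row(s) emitted.
- team_id=8: 3 matching b row(s), so 3 row(s) emitted.
- team_id=5: 2 matching b row(s), so 2 row(s) emitted.
- team_id=5: 2 matching b row(s), so 2 row(s) emitted.
After projecting and ordering:
b.lead | a.team_id | a.lead | b.team_id
Bob | 7 | Xin | 5
Bob | 8 | Grace | 5
Dave | 7 | Xin | 5
Dave | 8 | Grace | 5
Grace | 5 | Bob | 8
Grace | 5 | Dave | 8
Grace | 7 | Xin | 8
Xin | 5 | Bob | 7
Xin | 5 | Dave | 7
Xin | 8 | Grace | 7

(Bob, 7, Xin, 5); (Bob, 8, Grace, 5); (Dave, 7, Xin, 5); (Dave, 8, Grace, 5); (Grace, 5, Bob, 8); (Grace, 5, Dave, 8); (Grace, 7, Xin, 8); (Xin, 5, Bob, 7); (Xin, 5, Dave, 7); (Xin, 8, Grace, 7)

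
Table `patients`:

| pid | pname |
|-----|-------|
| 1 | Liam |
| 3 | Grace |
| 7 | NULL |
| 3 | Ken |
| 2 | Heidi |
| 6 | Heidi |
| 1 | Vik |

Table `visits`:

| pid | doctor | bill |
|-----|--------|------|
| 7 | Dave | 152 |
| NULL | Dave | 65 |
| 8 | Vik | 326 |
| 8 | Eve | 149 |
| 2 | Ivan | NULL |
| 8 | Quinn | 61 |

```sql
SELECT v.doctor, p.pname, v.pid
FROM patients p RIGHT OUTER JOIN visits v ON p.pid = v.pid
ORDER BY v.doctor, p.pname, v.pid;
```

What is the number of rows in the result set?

RIGHT JOIN keeps every row from `visits`; unmatched rows get NULL for `patients`'s columns.
Matching on p.pid = v.pid. A NULL in a compared column never satisfies the condition.
- pid=1: no matching v row.
- pid=3: no matching v row.
- pid=7: 1 matching v row(s), so 1 row(s) emitted.
- pid=3: no matching v row.
- pid=2: 1 matching v row(s), so 1 row(s) emitted.
- pid=6: no matching v row.
- pid=1: no matching v row.
- 4 row(s) from v found no p partner → padded with NULL.
Total: 2 matched + 4 padded = 6 rows.

6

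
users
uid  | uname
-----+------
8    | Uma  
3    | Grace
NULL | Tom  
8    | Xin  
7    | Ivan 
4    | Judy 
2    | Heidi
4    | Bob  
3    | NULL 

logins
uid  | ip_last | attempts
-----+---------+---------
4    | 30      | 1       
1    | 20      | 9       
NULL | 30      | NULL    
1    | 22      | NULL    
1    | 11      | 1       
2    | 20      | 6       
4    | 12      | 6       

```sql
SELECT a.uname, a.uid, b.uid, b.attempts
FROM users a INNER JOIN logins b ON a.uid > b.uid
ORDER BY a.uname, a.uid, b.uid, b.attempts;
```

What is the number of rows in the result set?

INNER JOIN keeps only pairs where the ON condition holds.
Matching on a.uid > b.uid. A NULL in a compared column never satisfies the condition.
Matched pairs: 37.
Total: 37 rows.

37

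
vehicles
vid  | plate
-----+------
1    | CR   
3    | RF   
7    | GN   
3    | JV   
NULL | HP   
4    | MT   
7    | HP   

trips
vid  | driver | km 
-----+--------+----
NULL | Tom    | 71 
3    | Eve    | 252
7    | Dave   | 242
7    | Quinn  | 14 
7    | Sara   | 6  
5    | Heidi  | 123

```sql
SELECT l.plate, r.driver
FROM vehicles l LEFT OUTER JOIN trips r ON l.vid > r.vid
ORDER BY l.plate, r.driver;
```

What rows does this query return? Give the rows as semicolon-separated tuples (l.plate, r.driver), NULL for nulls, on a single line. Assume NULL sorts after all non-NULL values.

(CR, NULL); (GN, Eve); (GN, Heidi); (HP, Eve); (HP, Heidi); (HP, NULL); (JV, NULL); (MT, Eve); (RF, NULL)

LEFT JOIN keeps every row from `vehicles`; unmatched rows get NULL for `trips`'s columns.
Matching on l.vid > r.vid. A NULL in a compared column never satisfies the condition.
Matched pairs: 5; unmatched l rows kept: 4.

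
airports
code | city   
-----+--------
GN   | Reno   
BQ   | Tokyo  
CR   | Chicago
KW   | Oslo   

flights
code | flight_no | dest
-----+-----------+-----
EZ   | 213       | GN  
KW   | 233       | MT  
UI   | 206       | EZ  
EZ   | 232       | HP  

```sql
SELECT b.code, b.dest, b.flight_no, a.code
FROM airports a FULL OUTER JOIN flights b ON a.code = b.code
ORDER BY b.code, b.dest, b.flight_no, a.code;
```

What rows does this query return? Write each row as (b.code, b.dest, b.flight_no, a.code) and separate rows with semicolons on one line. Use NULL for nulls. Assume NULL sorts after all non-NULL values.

FULL OUTER JOIN keeps every row from both sides; unmatched rows get NULL for the other side's columns.
Matching on a.code = b.code.
- a[0] code=GN → no match; kept with NULLs on the b side.
- a[1] code=BQ → no match; kept with NULLs on the b side.
- a[2] code=CR → no match; kept with NULLs on the b side.
- a[3] code=KW → 1 match(es) in b → 1 row(s).
- 3 b row(s) had no a match → kept, a columns NULL.
After projecting and ordering:
b.code | b.dest | b.flight_no | a.code
EZ | GN | 213 | NULL
EZ | HP | 232 | NULL
KW | MT | 233 | KW
UI | EZ | 206 | NULL
NULL | NULL | NULL | BQ
NULL | NULL | NULL | CR
NULL | NULL | NULL | GN

(EZ, GN, 213, NULL); (EZ, HP, 232, NULL); (KW, MT, 233, KW); (UI, EZ, 206, NULL); (NULL, NULL, NULL, BQ); (NULL, NULL, NULL, CR); (NULL, NULL, NULL, GN)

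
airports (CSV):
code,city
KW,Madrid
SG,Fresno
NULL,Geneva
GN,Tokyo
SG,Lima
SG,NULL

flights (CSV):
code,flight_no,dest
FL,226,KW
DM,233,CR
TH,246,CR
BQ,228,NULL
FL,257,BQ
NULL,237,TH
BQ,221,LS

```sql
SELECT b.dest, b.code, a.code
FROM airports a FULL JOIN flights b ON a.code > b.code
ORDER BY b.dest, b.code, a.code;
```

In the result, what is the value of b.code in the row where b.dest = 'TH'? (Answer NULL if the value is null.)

FULL OUTER JOIN keeps every row from both sides; unmatched rows get NULL for the other side's columns.
Matching on a.code > b.code. A NULL in a compared column never satisfies the condition.
- a (code=KW) pairs with 5 row(s) of b.
- a (code=SG) pairs with 5 row(s) of b.
- a (code=NULL) has no partner → padded with NULL.
- a (code=GN) pairs with 5 row(s) of b.
- a (code=SG) pairs with 5 row(s) of b.
- a (code=SG) pairs with 5 row(s) of b.
- 2 b row(s) had no a match → kept, a columns NULL.

NULL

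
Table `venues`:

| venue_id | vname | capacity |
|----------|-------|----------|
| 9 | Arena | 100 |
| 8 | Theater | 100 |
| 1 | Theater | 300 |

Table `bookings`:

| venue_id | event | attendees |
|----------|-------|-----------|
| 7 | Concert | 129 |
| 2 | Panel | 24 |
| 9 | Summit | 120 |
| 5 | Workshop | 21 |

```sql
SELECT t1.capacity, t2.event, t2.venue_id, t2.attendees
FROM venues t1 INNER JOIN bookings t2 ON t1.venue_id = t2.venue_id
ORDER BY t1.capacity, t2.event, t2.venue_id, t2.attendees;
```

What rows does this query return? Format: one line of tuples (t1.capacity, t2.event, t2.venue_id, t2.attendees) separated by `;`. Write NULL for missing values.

(100, Summit, 9, 120)

INNER JOIN keeps only pairs where the ON condition holds.
Matching on t1.venue_id = t2.venue_id.
Matched pairs: 1.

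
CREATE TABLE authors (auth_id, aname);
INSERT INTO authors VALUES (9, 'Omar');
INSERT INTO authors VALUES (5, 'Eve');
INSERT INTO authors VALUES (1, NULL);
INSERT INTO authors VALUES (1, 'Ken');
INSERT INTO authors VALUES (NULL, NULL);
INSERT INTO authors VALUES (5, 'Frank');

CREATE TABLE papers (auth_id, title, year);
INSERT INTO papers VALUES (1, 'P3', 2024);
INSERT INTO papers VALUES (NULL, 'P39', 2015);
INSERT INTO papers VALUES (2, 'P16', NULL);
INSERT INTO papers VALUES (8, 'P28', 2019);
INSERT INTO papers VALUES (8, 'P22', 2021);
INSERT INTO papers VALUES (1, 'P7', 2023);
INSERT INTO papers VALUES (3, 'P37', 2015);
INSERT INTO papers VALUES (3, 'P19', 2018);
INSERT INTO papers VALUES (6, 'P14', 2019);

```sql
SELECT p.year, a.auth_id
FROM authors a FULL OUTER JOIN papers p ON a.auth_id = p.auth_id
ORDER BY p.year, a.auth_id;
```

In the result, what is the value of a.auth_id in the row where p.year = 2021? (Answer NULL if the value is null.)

FULL OUTER JOIN keeps every row from both sides; unmatched rows get NULL for the other side's columns.
Matching on a.auth_id = p.auth_id. A NULL in a compared column never satisfies the condition.
- a row (auth_id=9): no match → kept, p columns NULL.
- a row (auth_id=5): no match → kept, p columns NULL.
- a row (auth_id=1): matches 2 p row(s) → 2 output row(s).
- a row (auth_id=1): matches 2 p row(s) → 2 output row(s).
- a row (auth_id=NULL): no match → kept, p columns NULL.
- a row (auth_id=5): no match → kept, p columns NULL.
- plus 7 unmatched p row(s), each kept with NULL a columns.

NULL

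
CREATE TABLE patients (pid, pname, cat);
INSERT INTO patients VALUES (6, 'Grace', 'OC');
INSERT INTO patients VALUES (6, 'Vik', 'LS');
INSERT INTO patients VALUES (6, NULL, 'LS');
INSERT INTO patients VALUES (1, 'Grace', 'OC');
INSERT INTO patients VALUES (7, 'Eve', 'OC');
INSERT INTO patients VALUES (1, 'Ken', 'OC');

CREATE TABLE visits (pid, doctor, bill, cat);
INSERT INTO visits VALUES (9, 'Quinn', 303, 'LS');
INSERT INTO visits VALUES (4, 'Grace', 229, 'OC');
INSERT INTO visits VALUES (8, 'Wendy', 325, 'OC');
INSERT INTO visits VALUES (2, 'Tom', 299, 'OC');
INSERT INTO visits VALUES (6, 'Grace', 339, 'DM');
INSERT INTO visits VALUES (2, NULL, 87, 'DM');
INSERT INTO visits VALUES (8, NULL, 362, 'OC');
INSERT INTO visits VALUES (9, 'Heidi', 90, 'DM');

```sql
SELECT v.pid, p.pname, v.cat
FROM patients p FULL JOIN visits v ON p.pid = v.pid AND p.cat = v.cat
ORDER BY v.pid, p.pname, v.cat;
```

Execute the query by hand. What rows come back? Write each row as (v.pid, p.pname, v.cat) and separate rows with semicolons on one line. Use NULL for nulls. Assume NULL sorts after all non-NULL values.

FULL OUTER JOIN keeps every row from both sides; unmatched rows get NULL for the other side's columns.
Matching on p.pid = v.pid AND p.cat = v.cat.
Matched pairs: 0; unmatched p rows kept: 6; unmatched v rows kept: 8.

(2, NULL, DM); (2, NULL, OC); (4, NULL, OC); (6, NULL, DM); (8, NULL, OC); (8, NULL, OC); (9, NULL, DM); (9, NULL, LS); (NULL, Eve, NULL); (NULL, Grace, NULL); (NULL, Grace, NULL); (NULL, Ken, NULL); (NULL, Vik, NULL); (NULL, NULL, NULL)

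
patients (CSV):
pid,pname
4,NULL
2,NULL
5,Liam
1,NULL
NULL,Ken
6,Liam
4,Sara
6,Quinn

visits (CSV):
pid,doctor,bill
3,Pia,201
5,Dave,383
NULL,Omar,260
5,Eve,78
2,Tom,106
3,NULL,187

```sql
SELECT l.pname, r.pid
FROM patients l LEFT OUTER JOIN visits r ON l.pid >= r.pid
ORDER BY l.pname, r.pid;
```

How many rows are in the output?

LEFT JOIN keeps every row from `patients`; unmatched rows get NULL for `visits`'s columns.
Matching on l.pid >= r.pid. A NULL in a compared column never satisfies the condition.
Matched pairs: 22; unmatched l rows kept: 2.
Total: 22 matched + 2 padded = 24 rows.

24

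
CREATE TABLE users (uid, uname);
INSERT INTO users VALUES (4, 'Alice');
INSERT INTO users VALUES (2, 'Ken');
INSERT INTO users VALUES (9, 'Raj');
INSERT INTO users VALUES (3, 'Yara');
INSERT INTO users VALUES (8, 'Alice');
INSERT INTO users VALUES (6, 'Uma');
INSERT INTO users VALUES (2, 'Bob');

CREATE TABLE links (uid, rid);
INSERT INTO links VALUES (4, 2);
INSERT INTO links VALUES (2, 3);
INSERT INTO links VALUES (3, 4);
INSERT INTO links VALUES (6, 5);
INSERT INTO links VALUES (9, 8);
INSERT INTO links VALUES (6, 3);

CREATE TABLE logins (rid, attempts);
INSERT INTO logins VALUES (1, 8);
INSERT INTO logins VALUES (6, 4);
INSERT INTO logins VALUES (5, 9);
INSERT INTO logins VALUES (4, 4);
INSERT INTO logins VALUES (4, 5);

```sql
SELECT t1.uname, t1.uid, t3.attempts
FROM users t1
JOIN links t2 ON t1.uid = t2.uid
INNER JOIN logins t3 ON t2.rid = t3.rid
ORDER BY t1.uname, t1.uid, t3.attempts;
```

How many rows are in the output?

3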